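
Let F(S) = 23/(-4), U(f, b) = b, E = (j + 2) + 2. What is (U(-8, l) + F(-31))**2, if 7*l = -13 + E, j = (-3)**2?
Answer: 529/16 ≈ 33.063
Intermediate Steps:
j = 9
E = 13 (E = (9 + 2) + 2 = 11 + 2 = 13)
l = 0 (l = (-13 + 13)/7 = (1/7)*0 = 0)
F(S) = -23/4 (F(S) = 23*(-1/4) = -23/4)
(U(-8, l) + F(-31))**2 = (0 - 23/4)**2 = (-23/4)**2 = 529/16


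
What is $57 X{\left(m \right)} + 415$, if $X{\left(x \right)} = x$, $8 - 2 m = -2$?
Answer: $700$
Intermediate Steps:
$m = 5$ ($m = 4 - -1 = 4 + 1 = 5$)
$57 X{\left(m \right)} + 415 = 57 \cdot 5 + 415 = 285 + 415 = 700$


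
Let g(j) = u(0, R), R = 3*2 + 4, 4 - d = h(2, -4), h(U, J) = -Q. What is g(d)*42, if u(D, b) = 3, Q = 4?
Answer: 126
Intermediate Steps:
h(U, J) = -4 (h(U, J) = -1*4 = -4)
d = 8 (d = 4 - 1*(-4) = 4 + 4 = 8)
R = 10 (R = 6 + 4 = 10)
g(j) = 3
g(d)*42 = 3*42 = 126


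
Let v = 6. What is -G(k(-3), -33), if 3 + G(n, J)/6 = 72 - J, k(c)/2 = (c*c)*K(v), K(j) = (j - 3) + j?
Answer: -612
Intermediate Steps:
K(j) = -3 + 2*j (K(j) = (-3 + j) + j = -3 + 2*j)
k(c) = 18*c² (k(c) = 2*((c*c)*(-3 + 2*6)) = 2*(c²*(-3 + 12)) = 2*(c²*9) = 2*(9*c²) = 18*c²)
G(n, J) = 414 - 6*J (G(n, J) = -18 + 6*(72 - J) = -18 + (432 - 6*J) = 414 - 6*J)
-G(k(-3), -33) = -(414 - 6*(-33)) = -(414 + 198) = -1*612 = -612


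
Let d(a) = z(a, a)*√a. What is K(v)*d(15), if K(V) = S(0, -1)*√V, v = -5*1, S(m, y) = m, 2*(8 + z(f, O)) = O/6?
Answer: 0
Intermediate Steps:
z(f, O) = -8 + O/12 (z(f, O) = -8 + (O/6)/2 = -8 + O/12)
v = -5
d(a) = √a*(-8 + a/12) (d(a) = (-8 + a/12)*√a = √a*(-8 + a/12))
K(V) = 0 (K(V) = 0*√V = 0)
K(v)*d(15) = 0*(√15*(-96 + 15)/12) = 0*((1/12)*√15*(-81)) = 0*(-27*√15/4) = 0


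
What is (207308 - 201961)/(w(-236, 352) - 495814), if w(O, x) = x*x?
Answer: -5347/371910 ≈ -0.014377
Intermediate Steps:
w(O, x) = x²
(207308 - 201961)/(w(-236, 352) - 495814) = (207308 - 201961)/(352² - 495814) = 5347/(123904 - 495814) = 5347/(-371910) = 5347*(-1/371910) = -5347/371910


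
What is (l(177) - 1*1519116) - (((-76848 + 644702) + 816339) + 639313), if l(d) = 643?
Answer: -3541979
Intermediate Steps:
(l(177) - 1*1519116) - (((-76848 + 644702) + 816339) + 639313) = (643 - 1*1519116) - (((-76848 + 644702) + 816339) + 639313) = (643 - 1519116) - ((567854 + 816339) + 639313) = -1518473 - (1384193 + 639313) = -1518473 - 1*2023506 = -1518473 - 2023506 = -3541979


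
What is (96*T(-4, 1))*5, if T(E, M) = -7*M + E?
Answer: -5280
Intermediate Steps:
T(E, M) = E - 7*M
(96*T(-4, 1))*5 = (96*(-4 - 7*1))*5 = (96*(-4 - 7))*5 = (96*(-11))*5 = -1056*5 = -5280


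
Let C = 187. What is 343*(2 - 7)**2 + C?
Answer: 8762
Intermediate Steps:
343*(2 - 7)**2 + C = 343*(2 - 7)**2 + 187 = 343*(-5)**2 + 187 = 343*25 + 187 = 8575 + 187 = 8762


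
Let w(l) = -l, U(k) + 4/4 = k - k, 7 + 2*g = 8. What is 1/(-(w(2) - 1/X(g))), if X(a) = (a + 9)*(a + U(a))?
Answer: 19/34 ≈ 0.55882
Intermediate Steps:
g = 1/2 (g = -7/2 + (1/2)*8 = -7/2 + 4 = 1/2 ≈ 0.50000)
U(k) = -1 (U(k) = -1 + (k - k) = -1 + 0 = -1)
X(a) = (-1 + a)*(9 + a) (X(a) = (a + 9)*(a - 1) = (9 + a)*(-1 + a) = (-1 + a)*(9 + a))
1/(-(w(2) - 1/X(g))) = 1/(-(-1*2 - 1/(-9 + (1/2)**2 + 8*(1/2)))) = 1/(-(-2 - 1/(-9 + 1/4 + 4))) = 1/(-(-2 - 1/(-19/4))) = 1/(-(-2 - 1*(-4/19))) = 1/(-(-2 + 4/19)) = 1/(-1*(-34/19)) = 1/(34/19) = 19/34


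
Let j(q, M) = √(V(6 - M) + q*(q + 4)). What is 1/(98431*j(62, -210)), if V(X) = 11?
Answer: √4103/403862393 ≈ 1.5861e-7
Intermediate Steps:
j(q, M) = √(11 + q*(4 + q)) (j(q, M) = √(11 + q*(q + 4)) = √(11 + q*(4 + q)))
1/(98431*j(62, -210)) = 1/(98431*(√(11 + 62² + 4*62))) = 1/(98431*(√(11 + 3844 + 248))) = 1/(98431*(√4103)) = (√4103/4103)/98431 = √4103/403862393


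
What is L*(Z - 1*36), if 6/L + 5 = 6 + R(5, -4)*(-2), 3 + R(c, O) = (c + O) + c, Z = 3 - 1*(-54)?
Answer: -126/5 ≈ -25.200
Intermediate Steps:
Z = 57 (Z = 3 + 54 = 57)
R(c, O) = -3 + O + 2*c (R(c, O) = -3 + ((c + O) + c) = -3 + ((O + c) + c) = -3 + (O + 2*c) = -3 + O + 2*c)
L = -6/5 (L = 6/(-5 + (6 + (-3 - 4 + 2*5)*(-2))) = 6/(-5 + (6 + (-3 - 4 + 10)*(-2))) = 6/(-5 + (6 + 3*(-2))) = 6/(-5 + (6 - 6)) = 6/(-5 + 0) = 6/(-5) = 6*(-1/5) = -6/5 ≈ -1.2000)
L*(Z - 1*36) = -6*(57 - 1*36)/5 = -6*(57 - 36)/5 = -6/5*21 = -126/5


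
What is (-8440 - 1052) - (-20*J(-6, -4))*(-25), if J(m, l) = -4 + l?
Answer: -5492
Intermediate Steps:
(-8440 - 1052) - (-20*J(-6, -4))*(-25) = (-8440 - 1052) - (-20*(-4 - 4))*(-25) = -9492 - (-20*(-8))*(-25) = -9492 - 160*(-25) = -9492 - 1*(-4000) = -9492 + 4000 = -5492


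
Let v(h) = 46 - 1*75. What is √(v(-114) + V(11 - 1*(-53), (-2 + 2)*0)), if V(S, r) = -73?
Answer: I*√102 ≈ 10.1*I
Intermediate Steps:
v(h) = -29 (v(h) = 46 - 75 = -29)
√(v(-114) + V(11 - 1*(-53), (-2 + 2)*0)) = √(-29 - 73) = √(-102) = I*√102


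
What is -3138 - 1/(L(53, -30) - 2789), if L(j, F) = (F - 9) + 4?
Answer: -8861711/2824 ≈ -3138.0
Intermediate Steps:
L(j, F) = -5 + F (L(j, F) = (-9 + F) + 4 = -5 + F)
-3138 - 1/(L(53, -30) - 2789) = -3138 - 1/((-5 - 30) - 2789) = -3138 - 1/(-35 - 2789) = -3138 - 1/(-2824) = -3138 - 1*(-1/2824) = -3138 + 1/2824 = -8861711/2824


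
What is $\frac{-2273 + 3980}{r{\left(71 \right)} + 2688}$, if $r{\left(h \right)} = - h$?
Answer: $\frac{1707}{2617} \approx 0.65227$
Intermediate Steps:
$\frac{-2273 + 3980}{r{\left(71 \right)} + 2688} = \frac{-2273 + 3980}{\left(-1\right) 71 + 2688} = \frac{1707}{-71 + 2688} = \frac{1707}{2617}$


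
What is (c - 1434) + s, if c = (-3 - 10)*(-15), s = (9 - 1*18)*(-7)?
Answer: -1176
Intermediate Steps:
s = 63 (s = (9 - 18)*(-7) = -9*(-7) = 63)
c = 195 (c = -13*(-15) = 195)
(c - 1434) + s = (195 - 1434) + 63 = -1239 + 63 = -1176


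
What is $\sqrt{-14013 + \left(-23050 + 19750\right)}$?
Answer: $i \sqrt{17313} \approx 131.58 i$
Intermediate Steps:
$\sqrt{-14013 + \left(-23050 + 19750\right)} = \sqrt{-14013 - 3300} = \sqrt{-17313} = i \sqrt{17313}$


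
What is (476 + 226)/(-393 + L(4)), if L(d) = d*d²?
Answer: -702/329 ≈ -2.1337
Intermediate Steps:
L(d) = d³
(476 + 226)/(-393 + L(4)) = (476 + 226)/(-393 + 4³) = 702/(-393 + 64) = 702/(-329) = 702*(-1/329) = -702/329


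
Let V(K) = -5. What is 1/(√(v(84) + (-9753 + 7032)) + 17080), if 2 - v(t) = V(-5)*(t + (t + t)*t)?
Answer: 17080/291658139 - √68261/291658139 ≈ 5.7666e-5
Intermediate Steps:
v(t) = 2 + 5*t + 10*t² (v(t) = 2 - (-5)*(t + (t + t)*t) = 2 - (-5)*(t + (2*t)*t) = 2 - (-5)*(t + 2*t²) = 2 - (-10*t² - 5*t) = 2 + (5*t + 10*t²) = 2 + 5*t + 10*t²)
1/(√(v(84) + (-9753 + 7032)) + 17080) = 1/(√((2 + 5*84 + 10*84²) + (-9753 + 7032)) + 17080) = 1/(√((2 + 420 + 10*7056) - 2721) + 17080) = 1/(√((2 + 420 + 70560) - 2721) + 17080) = 1/(√(70982 - 2721) + 17080) = 1/(√68261 + 17080) = 1/(17080 + √68261)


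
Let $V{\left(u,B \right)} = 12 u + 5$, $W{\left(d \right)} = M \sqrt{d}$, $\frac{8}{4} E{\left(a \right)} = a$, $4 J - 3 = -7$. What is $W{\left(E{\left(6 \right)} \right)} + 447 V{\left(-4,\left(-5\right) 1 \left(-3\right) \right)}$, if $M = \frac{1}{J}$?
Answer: $-19221 - \sqrt{3} \approx -19223.0$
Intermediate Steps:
$J = -1$ ($J = \frac{3}{4} + \frac{1}{4} \left(-7\right) = \frac{3}{4} - \frac{7}{4} = -1$)
$E{\left(a \right)} = \frac{a}{2}$
$M = -1$ ($M = \frac{1}{-1} = -1$)
$W{\left(d \right)} = - \sqrt{d}$
$V{\left(u,B \right)} = 5 + 12 u$
$W{\left(E{\left(6 \right)} \right)} + 447 V{\left(-4,\left(-5\right) 1 \left(-3\right) \right)} = - \sqrt{\frac{1}{2} \cdot 6} + 447 \left(5 + 12 \left(-4\right)\right) = - \sqrt{3} + 447 \left(5 - 48\right) = - \sqrt{3} + 447 \left(-43\right) = - \sqrt{3} - 19221 = -19221 - \sqrt{3}$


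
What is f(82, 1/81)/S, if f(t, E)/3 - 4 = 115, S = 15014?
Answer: 357/15014 ≈ 0.023778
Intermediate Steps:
f(t, E) = 357 (f(t, E) = 12 + 3*115 = 12 + 345 = 357)
f(82, 1/81)/S = 357/15014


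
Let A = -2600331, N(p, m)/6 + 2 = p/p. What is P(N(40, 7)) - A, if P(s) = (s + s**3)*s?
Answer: 2601663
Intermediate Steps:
N(p, m) = -6 (N(p, m) = -12 + 6*(p/p) = -12 + 6*1 = -12 + 6 = -6)
P(s) = s*(s + s**3)
P(N(40, 7)) - A = ((-6)**2 + (-6)**4) - 1*(-2600331) = (36 + 1296) + 2600331 = 1332 + 2600331 = 2601663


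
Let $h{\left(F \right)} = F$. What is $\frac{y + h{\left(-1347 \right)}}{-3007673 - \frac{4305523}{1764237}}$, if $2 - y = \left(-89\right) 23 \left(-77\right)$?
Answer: $\frac{70112542617}{1326563074006} \approx 0.052853$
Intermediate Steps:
$y = -157617$ ($y = 2 - \left(-89\right) 23 \left(-77\right) = 2 - \left(-2047\right) \left(-77\right) = 2 - 157619 = -157617$)
$\frac{y + h{\left(-1347 \right)}}{-3007673 - \frac{4305523}{1764237}} = \frac{-157617 - 1347}{-3007673 - \frac{4305523}{1764237}} = - \frac{158964}{-3007673 - \frac{4305523}{1764237}} = - \frac{158964}{- \frac{5306252296024}{1764237}} = \left(-158964\right) \left(- \frac{1764237}{5306252296024}\right) = \frac{70112542617}{1326563074006}$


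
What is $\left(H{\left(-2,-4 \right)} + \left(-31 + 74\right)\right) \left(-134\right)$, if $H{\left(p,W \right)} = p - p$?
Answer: $-5762$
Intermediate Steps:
$H{\left(p,W \right)} = 0$
$\left(H{\left(-2,-4 \right)} + \left(-31 + 74\right)\right) \left(-134\right) = \left(0 + \left(-31 + 74\right)\right) \left(-134\right) = \left(0 + 43\right) \left(-134\right) = 43 \left(-134\right) = -5762$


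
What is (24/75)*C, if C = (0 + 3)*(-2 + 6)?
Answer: 96/25 ≈ 3.8400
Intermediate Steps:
C = 12 (C = 3*4 = 12)
(24/75)*C = (24/75)*12 = (24*(1/75))*12 = (8/25)*12 = 96/25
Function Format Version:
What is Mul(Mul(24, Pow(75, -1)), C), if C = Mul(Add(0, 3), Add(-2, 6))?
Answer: Rational(96, 25) ≈ 3.8400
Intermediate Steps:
C = 12 (C = Mul(3, 4) = 12)
Mul(Mul(24, Pow(75, -1)), C) = Mul(Mul(24, Pow(75, -1)), 12) = Mul(Mul(24, Rational(1, 75)), 12) = Mul(Rational(8, 25), 12) = Rational(96, 25)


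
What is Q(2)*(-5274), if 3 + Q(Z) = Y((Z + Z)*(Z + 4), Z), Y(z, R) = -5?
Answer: 42192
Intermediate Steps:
Q(Z) = -8 (Q(Z) = -3 - 5 = -8)
Q(2)*(-5274) = -8*(-5274) = 42192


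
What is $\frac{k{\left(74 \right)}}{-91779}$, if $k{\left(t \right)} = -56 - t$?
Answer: $\frac{130}{91779} \approx 0.0014164$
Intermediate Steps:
$\frac{k{\left(74 \right)}}{-91779} = \frac{-56 - 74}{-91779} = \left(-56 - 74\right) \left(- \frac{1}{91779}\right) = \left(-130\right) \left(- \frac{1}{91779}\right) = \frac{130}{91779}$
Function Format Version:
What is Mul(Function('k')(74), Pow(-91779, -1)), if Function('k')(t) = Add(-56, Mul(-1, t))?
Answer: Rational(130, 91779) ≈ 0.0014164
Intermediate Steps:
Mul(Function('k')(74), Pow(-91779, -1)) = Mul(Add(-56, Mul(-1, 74)), Pow(-91779, -1)) = Mul(Add(-56, -74), Rational(-1, 91779)) = Mul(-130, Rational(-1, 91779)) = Rational(130, 91779)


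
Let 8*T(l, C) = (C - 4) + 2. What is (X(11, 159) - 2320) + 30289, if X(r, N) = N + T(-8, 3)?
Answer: 225025/8 ≈ 28128.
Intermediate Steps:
T(l, C) = -¼ + C/8 (T(l, C) = ((C - 4) + 2)/8 = ((-4 + C) + 2)/8 = (-2 + C)/8 = -¼ + C/8)
X(r, N) = ⅛ + N (X(r, N) = N + (-¼ + (⅛)*3) = N + (-¼ + 3/8) = N + ⅛ = ⅛ + N)
(X(11, 159) - 2320) + 30289 = ((⅛ + 159) - 2320) + 30289 = (1273/8 - 2320) + 30289 = -17287/8 + 30289 = 225025/8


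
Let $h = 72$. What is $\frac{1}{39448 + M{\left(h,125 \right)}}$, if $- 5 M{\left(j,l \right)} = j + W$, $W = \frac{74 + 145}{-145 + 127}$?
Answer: $\frac{30}{1183081} \approx 2.5358 \cdot 10^{-5}$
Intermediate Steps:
$W = - \frac{73}{6}$ ($W = \frac{219}{-18} = 219 \left(- \frac{1}{18}\right) = - \frac{73}{6} \approx -12.167$)
$M{\left(j,l \right)} = \frac{73}{30} - \frac{j}{5}$ ($M{\left(j,l \right)} = - \frac{j - \frac{73}{6}}{5} = - \frac{- \frac{73}{6} + j}{5} = \frac{73}{30} - \frac{j}{5}$)
$\frac{1}{39448 + M{\left(h,125 \right)}} = \frac{1}{39448 + \left(\frac{73}{30} - \frac{72}{5}\right)} = \frac{1}{39448 - \frac{359}{30}} = \frac{1}{\frac{1183081}{30}} = \frac{30}{1183081}$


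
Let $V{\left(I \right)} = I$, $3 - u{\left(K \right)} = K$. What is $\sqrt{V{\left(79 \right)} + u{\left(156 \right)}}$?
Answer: $i \sqrt{74} \approx 8.6023 i$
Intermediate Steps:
$u{\left(K \right)} = 3 - K$
$\sqrt{V{\left(79 \right)} + u{\left(156 \right)}} = \sqrt{79 + \left(3 - 156\right)} = \sqrt{79 - 153} = \sqrt{-74} = i \sqrt{74}$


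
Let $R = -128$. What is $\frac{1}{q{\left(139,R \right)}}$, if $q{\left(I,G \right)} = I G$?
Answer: $- \frac{1}{17792} \approx -5.6205 \cdot 10^{-5}$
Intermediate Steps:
$q{\left(I,G \right)} = G I$
$\frac{1}{q{\left(139,R \right)}} = \frac{1}{\left(-128\right) 139} = \frac{1}{-17792} = - \frac{1}{17792}$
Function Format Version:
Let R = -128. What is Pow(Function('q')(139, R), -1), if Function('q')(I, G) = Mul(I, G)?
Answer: Rational(-1, 17792) ≈ -5.6205e-5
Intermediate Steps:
Function('q')(I, G) = Mul(G, I)
Pow(Function('q')(139, R), -1) = Pow(Mul(-128, 139), -1) = Pow(-17792, -1) = Rational(-1, 17792)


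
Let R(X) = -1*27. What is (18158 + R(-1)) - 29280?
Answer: -11149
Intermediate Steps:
R(X) = -27
(18158 + R(-1)) - 29280 = (18158 - 27) - 29280 = 18131 - 29280 = -11149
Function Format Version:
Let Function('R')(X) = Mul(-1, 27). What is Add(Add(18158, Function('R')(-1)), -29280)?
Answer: -11149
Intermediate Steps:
Function('R')(X) = -27
Add(Add(18158, Function('R')(-1)), -29280) = Add(Add(18158, -27), -29280) = Add(18131, -29280) = -11149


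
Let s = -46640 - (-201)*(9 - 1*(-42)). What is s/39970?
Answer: -36389/39970 ≈ -0.91041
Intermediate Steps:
s = -36389 (s = -46640 - (-201)*(9 + 42) = -46640 - (-201)*51 = -46640 - 1*(-10251) = -46640 + 10251 = -36389)
s/39970 = -36389/39970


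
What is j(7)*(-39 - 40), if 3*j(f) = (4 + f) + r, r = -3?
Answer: -632/3 ≈ -210.67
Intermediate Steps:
j(f) = ⅓ + f/3 (j(f) = ((4 + f) - 3)/3 = (1 + f)/3 = ⅓ + f/3)
j(7)*(-39 - 40) = (⅓ + (⅓)*7)*(-39 - 40) = (⅓ + 7/3)*(-79) = (8/3)*(-79) = -632/3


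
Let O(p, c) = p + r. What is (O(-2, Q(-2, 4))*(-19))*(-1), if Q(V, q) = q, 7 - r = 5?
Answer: 0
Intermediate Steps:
r = 2 (r = 7 - 1*5 = 7 - 5 = 2)
O(p, c) = 2 + p (O(p, c) = p + 2 = 2 + p)
(O(-2, Q(-2, 4))*(-19))*(-1) = ((2 - 2)*(-19))*(-1) = (0*(-19))*(-1) = 0*(-1) = 0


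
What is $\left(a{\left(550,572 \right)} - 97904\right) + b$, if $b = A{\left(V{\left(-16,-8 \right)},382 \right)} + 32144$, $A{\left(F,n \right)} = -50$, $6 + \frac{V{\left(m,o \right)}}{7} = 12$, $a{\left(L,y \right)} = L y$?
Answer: $248790$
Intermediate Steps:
$V{\left(m,o \right)} = 42$ ($V{\left(m,o \right)} = -42 + 7 \cdot 12 = -42 + 84 = 42$)
$b = 32094$ ($b = -50 + 32144 = 32094$)
$\left(a{\left(550,572 \right)} - 97904\right) + b = \left(550 \cdot 572 - 97904\right) + 32094 = \left(314600 - 97904\right) + 32094 = 216696 + 32094 = 248790$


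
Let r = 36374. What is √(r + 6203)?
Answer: √42577 ≈ 206.34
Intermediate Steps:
√(r + 6203) = √(36374 + 6203) = √42577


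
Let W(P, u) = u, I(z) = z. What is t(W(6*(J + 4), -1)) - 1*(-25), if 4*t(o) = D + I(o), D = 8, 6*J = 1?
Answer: 107/4 ≈ 26.750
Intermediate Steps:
J = ⅙ (J = (⅙)*1 = ⅙ ≈ 0.16667)
t(o) = 2 + o/4 (t(o) = (8 + o)/4 = 2 + o/4)
t(W(6*(J + 4), -1)) - 1*(-25) = (2 + (¼)*(-1)) - 1*(-25) = (2 - ¼) + 25 = 7/4 + 25 = 107/4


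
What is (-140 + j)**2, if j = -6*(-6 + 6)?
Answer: 19600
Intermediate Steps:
j = 0 (j = -6*0 = 0)
(-140 + j)**2 = (-140 + 0)**2 = (-140)**2 = 19600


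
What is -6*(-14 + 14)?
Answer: 0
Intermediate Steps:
-6*(-14 + 14) = -6*0 = 0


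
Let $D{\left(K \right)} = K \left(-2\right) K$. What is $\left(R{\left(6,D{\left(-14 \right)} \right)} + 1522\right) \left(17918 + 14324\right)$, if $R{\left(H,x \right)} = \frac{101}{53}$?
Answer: $\frac{2604089614}{53} \approx 4.9134 \cdot 10^{7}$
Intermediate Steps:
$D{\left(K \right)} = - 2 K^{2}$ ($D{\left(K \right)} = - 2 K K = - 2 K^{2}$)
$R{\left(H,x \right)} = \frac{101}{53}$ ($R{\left(H,x \right)} = 101 \cdot \frac{1}{53} = \frac{101}{53}$)
$\left(R{\left(6,D{\left(-14 \right)} \right)} + 1522\right) \left(17918 + 14324\right) = \left(\frac{101}{53} + 1522\right) \left(17918 + 14324\right) = \frac{80767}{53} \cdot 32242 = \frac{2604089614}{53}$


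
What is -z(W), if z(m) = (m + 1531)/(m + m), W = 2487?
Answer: -2009/2487 ≈ -0.80780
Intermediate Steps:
z(m) = (1531 + m)/(2*m) (z(m) = (1531 + m)/((2*m)) = (1531 + m)*(1/(2*m)) = (1531 + m)/(2*m))
-z(W) = -(1531 + 2487)/(2*2487) = -4018/(2*2487) = -1*2009/2487 = -2009/2487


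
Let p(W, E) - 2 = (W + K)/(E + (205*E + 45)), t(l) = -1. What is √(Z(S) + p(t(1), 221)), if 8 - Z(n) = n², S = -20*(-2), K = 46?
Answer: I*√3301976454495/45571 ≈ 39.875*I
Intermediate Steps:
S = 40
Z(n) = 8 - n²
p(W, E) = 2 + (46 + W)/(45 + 206*E) (p(W, E) = 2 + (W + 46)/(E + (205*E + 45)) = 2 + (46 + W)/(E + (45 + 205*E)) = 2 + (46 + W)/(45 + 206*E))
√(Z(S) + p(t(1), 221)) = √((8 - 1*40²) + (136 - 1 + 412*221)/(45 + 206*221)) = √((8 - 1*1600) + (136 - 1 + 91052)/(45 + 45526)) = √((8 - 1600) + 91187/45571) = √(-1592 + (1/45571)*91187) = √(-1592 + 91187/45571) = √(-72457845/45571) = I*√3301976454495/45571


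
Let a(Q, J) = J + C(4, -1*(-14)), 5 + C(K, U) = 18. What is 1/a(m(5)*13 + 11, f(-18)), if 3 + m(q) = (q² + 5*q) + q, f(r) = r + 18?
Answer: 1/13 ≈ 0.076923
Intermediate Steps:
C(K, U) = 13 (C(K, U) = -5 + 18 = 13)
f(r) = 18 + r
m(q) = -3 + q² + 6*q (m(q) = -3 + ((q² + 5*q) + q) = -3 + (q² + 6*q) = -3 + q² + 6*q)
a(Q, J) = 13 + J (a(Q, J) = J + 13 = 13 + J)
1/a(m(5)*13 + 11, f(-18)) = 1/(13 + (18 - 18)) = 1/(13 + 0) = 1/13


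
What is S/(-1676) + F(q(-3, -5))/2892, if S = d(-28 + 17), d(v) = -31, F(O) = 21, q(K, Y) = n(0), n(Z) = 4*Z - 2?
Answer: 2601/100979 ≈ 0.025758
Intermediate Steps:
n(Z) = -2 + 4*Z
q(K, Y) = -2 (q(K, Y) = -2 + 4*0 = -2 + 0 = -2)
S = -31
S/(-1676) + F(q(-3, -5))/2892 = -31/(-1676) + 21/2892 = -31*(-1/1676) + 21*(1/2892) = 31/1676 + 7/964 = 2601/100979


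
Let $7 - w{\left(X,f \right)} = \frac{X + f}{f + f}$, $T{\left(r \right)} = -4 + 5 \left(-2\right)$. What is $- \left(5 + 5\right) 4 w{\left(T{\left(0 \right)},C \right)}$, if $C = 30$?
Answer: $- \frac{808}{3} \approx -269.33$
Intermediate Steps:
$T{\left(r \right)} = -14$ ($T{\left(r \right)} = -4 - 10 = -14$)
$w{\left(X,f \right)} = 7 - \frac{X + f}{2 f}$ ($w{\left(X,f \right)} = 7 - \frac{X + f}{f + f} = 7 - \frac{X + f}{2 f}$)
$- \left(5 + 5\right) 4 w{\left(T{\left(0 \right)},C \right)} = - \left(5 + 5\right) 4 \frac{\left(-1\right) \left(-14\right) + 13 \cdot 30}{2 \cdot 30} = - 10 \cdot 4 \cdot \frac{1}{2} \cdot \frac{1}{30} \left(14 + 390\right) = - 40 \cdot \frac{1}{2} \cdot \frac{1}{30} \cdot 404 = - \frac{40 \cdot 101}{15} = \left(-1\right) \frac{808}{3} = - \frac{808}{3}$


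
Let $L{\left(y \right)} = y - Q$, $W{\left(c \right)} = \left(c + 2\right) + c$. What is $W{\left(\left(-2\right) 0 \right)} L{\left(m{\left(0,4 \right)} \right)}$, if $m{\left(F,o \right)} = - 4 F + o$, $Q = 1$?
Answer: $6$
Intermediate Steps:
$m{\left(F,o \right)} = o - 4 F$
$W{\left(c \right)} = 2 + 2 c$ ($W{\left(c \right)} = \left(2 + c\right) + c = 2 + 2 c$)
$L{\left(y \right)} = -1 + y$ ($L{\left(y \right)} = y - 1 = -1 + y$)
$W{\left(\left(-2\right) 0 \right)} L{\left(m{\left(0,4 \right)} \right)} = \left(2 + 2 \left(\left(-2\right) 0\right)\right) \left(-1 + \left(4 - 0\right)\right) = \left(2 + 2 \cdot 0\right) \left(-1 + \left(4 + 0\right)\right) = \left(2 + 0\right) \left(-1 + 4\right) = 2 \cdot 3 = 6$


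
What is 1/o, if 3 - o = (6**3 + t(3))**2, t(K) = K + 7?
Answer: -1/51073 ≈ -1.9580e-5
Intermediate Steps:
t(K) = 7 + K
o = -51073 (o = 3 - (6**3 + (7 + 3))**2 = 3 - (216 + 10)**2 = 3 - 1*226**2 = 3 - 1*51076 = 3 - 51076 = -51073)
1/o = 1/(-51073) = -1/51073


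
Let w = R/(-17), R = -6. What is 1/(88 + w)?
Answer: 17/1502 ≈ 0.011318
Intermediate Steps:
w = 6/17 (w = -6/(-17) = -6*(-1/17) = 6/17 ≈ 0.35294)
1/(88 + w) = 1/(88 + 6/17) = 1/(1502/17) = 17/1502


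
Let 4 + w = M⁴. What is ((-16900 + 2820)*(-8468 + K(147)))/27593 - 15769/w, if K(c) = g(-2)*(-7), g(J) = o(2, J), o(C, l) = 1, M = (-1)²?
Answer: 793098017/82779 ≈ 9580.9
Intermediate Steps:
M = 1
w = -3 (w = -4 + 1⁴ = -4 + 1 = -3)
g(J) = 1
K(c) = -7 (K(c) = 1*(-7) = -7)
((-16900 + 2820)*(-8468 + K(147)))/27593 - 15769/w = ((-16900 + 2820)*(-8468 - 7))/27593 - 15769/(-3) = -14080*(-8475)*(1/27593) - 15769*(-⅓) = 119328000*(1/27593) + 15769/3 = 119328000/27593 + 15769/3 = 793098017/82779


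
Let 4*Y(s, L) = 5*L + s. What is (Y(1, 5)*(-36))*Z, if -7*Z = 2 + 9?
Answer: 2574/7 ≈ 367.71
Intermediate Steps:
Y(s, L) = s/4 + 5*L/4 (Y(s, L) = (5*L + s)/4 = (s + 5*L)/4 = s/4 + 5*L/4)
Z = -11/7 (Z = -(2 + 9)/7 = -1/7*11 = -11/7 ≈ -1.5714)
(Y(1, 5)*(-36))*Z = (((1/4)*1 + (5/4)*5)*(-36))*(-11/7) = ((1/4 + 25/4)*(-36))*(-11/7) = ((13/2)*(-36))*(-11/7) = -234*(-11/7) = 2574/7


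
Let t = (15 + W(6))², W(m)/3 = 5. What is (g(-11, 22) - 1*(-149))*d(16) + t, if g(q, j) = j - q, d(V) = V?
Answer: 3812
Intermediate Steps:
W(m) = 15 (W(m) = 3*5 = 15)
t = 900 (t = (15 + 15)² = 30² = 900)
(g(-11, 22) - 1*(-149))*d(16) + t = ((22 - 1*(-11)) - 1*(-149))*16 + 900 = ((22 + 11) + 149)*16 + 900 = (33 + 149)*16 + 900 = 182*16 + 900 = 2912 + 900 = 3812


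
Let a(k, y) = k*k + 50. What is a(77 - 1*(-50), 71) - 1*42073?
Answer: -25894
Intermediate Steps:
a(k, y) = 50 + k² (a(k, y) = k² + 50 = 50 + k²)
a(77 - 1*(-50), 71) - 1*42073 = (50 + (77 - 1*(-50))²) - 1*42073 = (50 + (77 + 50)²) - 42073 = (50 + 127²) - 42073 = (50 + 16129) - 42073 = 16179 - 42073 = -25894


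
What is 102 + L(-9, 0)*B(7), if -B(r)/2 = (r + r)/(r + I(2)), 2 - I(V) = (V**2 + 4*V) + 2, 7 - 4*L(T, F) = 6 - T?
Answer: 454/5 ≈ 90.800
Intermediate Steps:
L(T, F) = 1/4 + T/4 (L(T, F) = 7/4 - (6 - T)/4 = 7/4 + (-3/2 + T/4) = 1/4 + T/4)
I(V) = -V**2 - 4*V (I(V) = 2 - ((V**2 + 4*V) + 2) = 2 - (2 + V**2 + 4*V) = 2 + (-2 - V**2 - 4*V) = -V**2 - 4*V)
B(r) = -4*r/(-12 + r) (B(r) = -2*(r + r)/(r - 1*2*(4 + 2)) = -2*2*r/(r - 1*2*6) = -2*2*r/(r - 12) = -2*2*r/(-12 + r) = -4*r/(-12 + r))
102 + L(-9, 0)*B(7) = 102 + (1/4 + (1/4)*(-9))*(-4*7/(-12 + 7)) = 102 + (1/4 - 9/4)*(-4*7/(-5)) = 102 - (-8)*7*(-1)/5 = 102 - 2*28/5 = 102 - 56/5 = 454/5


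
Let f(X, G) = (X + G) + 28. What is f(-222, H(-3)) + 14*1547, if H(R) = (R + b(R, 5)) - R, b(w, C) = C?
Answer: 21469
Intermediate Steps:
H(R) = 5 (H(R) = (R + 5) - R = (5 + R) - R = 5)
f(X, G) = 28 + G + X (f(X, G) = (G + X) + 28 = 28 + G + X)
f(-222, H(-3)) + 14*1547 = (28 + 5 - 222) + 14*1547 = -189 + 21658 = 21469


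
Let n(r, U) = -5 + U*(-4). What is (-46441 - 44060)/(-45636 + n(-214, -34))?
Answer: 90501/45505 ≈ 1.9888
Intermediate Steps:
n(r, U) = -5 - 4*U
(-46441 - 44060)/(-45636 + n(-214, -34)) = (-46441 - 44060)/(-45636 + (-5 - 4*(-34))) = -90501/(-45636 + (-5 + 136)) = -90501/(-45636 + 131) = -90501/(-45505) = -90501*(-1/45505) = 90501/45505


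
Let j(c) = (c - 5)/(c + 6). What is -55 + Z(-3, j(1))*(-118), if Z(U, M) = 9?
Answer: -1117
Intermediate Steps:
j(c) = (-5 + c)/(6 + c)
-55 + Z(-3, j(1))*(-118) = -55 + 9*(-118) = -55 - 1062 = -1117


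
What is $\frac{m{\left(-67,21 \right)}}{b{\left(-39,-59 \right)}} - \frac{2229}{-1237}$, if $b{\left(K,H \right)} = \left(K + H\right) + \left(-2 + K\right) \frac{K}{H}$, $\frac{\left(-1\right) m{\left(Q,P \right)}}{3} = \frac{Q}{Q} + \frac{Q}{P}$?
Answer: $\frac{111808525}{63912079} \approx 1.7494$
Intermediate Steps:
$m{\left(Q,P \right)} = -3 - \frac{3 Q}{P}$ ($m{\left(Q,P \right)} = - 3 \left(\frac{Q}{Q} + \frac{Q}{P}\right) = - 3 \left(1 + \frac{Q}{P}\right) = -3 - \frac{3 Q}{P}$)
$b{\left(K,H \right)} = H + K + \frac{K \left(-2 + K\right)}{H}$ ($b{\left(K,H \right)} = \left(H + K\right) + \frac{K \left(-2 + K\right)}{H} = H + K + \frac{K \left(-2 + K\right)}{H}$)
$\frac{m{\left(-67,21 \right)}}{b{\left(-39,-59 \right)}} - \frac{2229}{-1237} = \frac{-3 - - \frac{201}{21}}{\frac{1}{-59} \left(\left(-39\right)^{2} - -78 - 59 \left(-59 - 39\right)\right)} - \frac{2229}{-1237} = \frac{-3 - \left(-201\right) \frac{1}{21}}{\left(- \frac{1}{59}\right) \left(1521 + 78 - -5782\right)} - - \frac{2229}{1237} = \frac{-3 + \frac{67}{7}}{\left(- \frac{1}{59}\right) \left(1521 + 78 + 5782\right)} + \frac{2229}{1237} = \frac{46}{7 \left(\left(- \frac{1}{59}\right) 7381\right)} + \frac{2229}{1237} = \frac{46}{7 \left(- \frac{7381}{59}\right)} + \frac{2229}{1237} = \frac{46}{7} \left(- \frac{59}{7381}\right) + \frac{2229}{1237} = - \frac{2714}{51667} + \frac{2229}{1237} = \frac{111808525}{63912079}$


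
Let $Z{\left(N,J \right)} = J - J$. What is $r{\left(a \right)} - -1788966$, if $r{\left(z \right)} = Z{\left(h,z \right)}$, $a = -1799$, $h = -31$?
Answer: $1788966$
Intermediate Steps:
$Z{\left(N,J \right)} = 0$
$r{\left(z \right)} = 0$
$r{\left(a \right)} - -1788966 = 0 - -1788966 = 0 + 1788966 = 1788966$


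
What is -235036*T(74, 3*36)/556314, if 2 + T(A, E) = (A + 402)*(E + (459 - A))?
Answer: -9192492996/92719 ≈ -99144.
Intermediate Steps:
T(A, E) = -2 + (402 + A)*(459 + E - A) (T(A, E) = -2 + (A + 402)*(E + (459 - A)) = -2 + (402 + A)*(459 + E - A))
-235036*T(74, 3*36)/556314 = -235036/(556314/(184516 - 1*74² + 57*74 + 402*(3*36) + 74*(3*36))) = -235036/(556314/(184516 - 1*5476 + 4218 + 402*108 + 74*108)) = -235036/(556314/(184516 - 5476 + 4218 + 43416 + 7992)) = -235036/(556314/234666) = -235036/(556314*(1/234666)) = -235036/92719/39111 = -235036*39111/92719 = -9192492996/92719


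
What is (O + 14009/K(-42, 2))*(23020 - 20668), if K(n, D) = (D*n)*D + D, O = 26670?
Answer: 5189936136/83 ≈ 6.2529e+7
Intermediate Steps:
K(n, D) = D + n*D**2 (K(n, D) = n*D**2 + D = D + n*D**2)
(O + 14009/K(-42, 2))*(23020 - 20668) = (26670 + 14009/((2*(1 + 2*(-42)))))*(23020 - 20668) = (26670 + 14009/((2*(1 - 84))))*2352 = (26670 + 14009/((2*(-83))))*2352 = (26670 + 14009/(-166))*2352 = (26670 + 14009*(-1/166))*2352 = (26670 - 14009/166)*2352 = (4413211/166)*2352 = 5189936136/83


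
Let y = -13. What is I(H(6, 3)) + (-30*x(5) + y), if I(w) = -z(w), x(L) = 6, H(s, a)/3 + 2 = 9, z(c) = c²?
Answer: -634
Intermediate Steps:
H(s, a) = 21 (H(s, a) = -6 + 3*9 = -6 + 27 = 21)
I(w) = -w²
I(H(6, 3)) + (-30*x(5) + y) = -1*21² + (-30*6 - 13) = -1*441 + (-180 - 13) = -441 - 193 = -634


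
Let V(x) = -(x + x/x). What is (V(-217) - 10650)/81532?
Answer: -5217/40766 ≈ -0.12797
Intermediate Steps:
V(x) = -1 - x (V(x) = -(x + 1) = -(1 + x) = -1 - x)
(V(-217) - 10650)/81532 = ((-1 - 1*(-217)) - 10650)/81532 = ((-1 + 217) - 10650)*(1/81532) = (216 - 10650)*(1/81532) = -10434*1/81532 = -5217/40766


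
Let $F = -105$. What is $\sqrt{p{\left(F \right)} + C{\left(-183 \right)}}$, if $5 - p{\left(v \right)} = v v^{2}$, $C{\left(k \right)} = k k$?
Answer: $\sqrt{1191119} \approx 1091.4$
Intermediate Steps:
$C{\left(k \right)} = k^{2}$
$p{\left(v \right)} = 5 - v^{3}$ ($p{\left(v \right)} = 5 - v v^{2} = 5 - v^{3}$)
$\sqrt{p{\left(F \right)} + C{\left(-183 \right)}} = \sqrt{\left(5 - \left(-105\right)^{3}\right) + \left(-183\right)^{2}} = \sqrt{\left(5 - -1157625\right) + 33489} = \sqrt{\left(5 + 1157625\right) + 33489} = \sqrt{1157630 + 33489} = \sqrt{1191119}$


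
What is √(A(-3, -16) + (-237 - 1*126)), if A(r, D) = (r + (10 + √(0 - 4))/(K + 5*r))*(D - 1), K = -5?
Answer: √(-30350 + 170*I)/10 ≈ 0.048791 + 17.421*I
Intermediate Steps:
A(r, D) = (-1 + D)*(r + (10 + 2*I)/(-5 + 5*r)) (A(r, D) = (r + (10 + √(0 - 4))/(-5 + 5*r))*(D - 1) = (r + (10 + √(-4))/(-5 + 5*r))*(-1 + D) = (r + (10 + 2*I)/(-5 + 5*r))*(-1 + D) = (-1 + D)*(r + (10 + 2*I)/(-5 + 5*r)))
√(A(-3, -16) + (-237 - 1*126)) = √((-2 - 3 - 1*(-3)² - 2*I/5 - 16*(-3)² - 1*(-16)*(-3) + (⅖)*(-16)*(5 + I))/(-1 - 3) + (-237 - 1*126)) = √((-2 - 3 - 1*9 - 2*I/5 - 16*9 - 48 + (-32 - 32*I/5))/(-4) + (-237 - 126)) = √(-(-2 - 3 - 9 - 2*I/5 - 144 - 48 + (-32 - 32*I/5))/4 - 363) = √(-(-238 - 34*I/5)/4 - 363) = √((119/2 + 17*I/10) - 363) = √(-607/2 + 17*I/10)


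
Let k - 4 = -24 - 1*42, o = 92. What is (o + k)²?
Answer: 900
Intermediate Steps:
k = -62 (k = 4 + (-24 - 1*42) = 4 + (-24 - 42) = 4 - 66 = -62)
(o + k)² = (92 - 62)² = 30² = 900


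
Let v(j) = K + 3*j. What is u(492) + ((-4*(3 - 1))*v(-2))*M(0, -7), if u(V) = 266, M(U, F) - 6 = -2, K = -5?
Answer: 618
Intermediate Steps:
M(U, F) = 4 (M(U, F) = 6 - 2 = 4)
v(j) = -5 + 3*j
u(492) + ((-4*(3 - 1))*v(-2))*M(0, -7) = 266 + ((-4*(3 - 1))*(-5 + 3*(-2)))*4 = 266 + ((-4*2)*(-5 - 6))*4 = 266 - 8*(-11)*4 = 266 + 88*4 = 266 + 352 = 618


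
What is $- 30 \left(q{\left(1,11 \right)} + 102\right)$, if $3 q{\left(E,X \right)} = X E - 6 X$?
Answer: $-2510$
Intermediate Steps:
$q{\left(E,X \right)} = - 2 X + \frac{E X}{3}$ ($q{\left(E,X \right)} = \frac{X E - 6 X}{3} = \frac{E X - 6 X}{3} = \frac{- 6 X + E X}{3} = - 2 X + \frac{E X}{3}$)
$- 30 \left(q{\left(1,11 \right)} + 102\right) = - 30 \left(\frac{1}{3} \cdot 11 \left(-6 + 1\right) + 102\right) = - 30 \left(\frac{1}{3} \cdot 11 \left(-5\right) + 102\right) = - 30 \left(- \frac{55}{3} + 102\right) = \left(-30\right) \frac{251}{3} = -2510$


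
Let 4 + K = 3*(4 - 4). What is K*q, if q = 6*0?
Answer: 0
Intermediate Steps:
q = 0
K = -4 (K = -4 + 3*(4 - 4) = -4 + 3*0 = -4 + 0 = -4)
K*q = -4*0 = 0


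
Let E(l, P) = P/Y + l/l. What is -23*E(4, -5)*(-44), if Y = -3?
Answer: 8096/3 ≈ 2698.7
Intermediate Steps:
E(l, P) = 1 - P/3 (E(l, P) = P/(-3) + l/l = P*(-⅓) + 1 = -P/3 + 1 = 1 - P/3)
-23*E(4, -5)*(-44) = -23*(1 - ⅓*(-5))*(-44) = -23*(1 + 5/3)*(-44) = -23*8/3*(-44) = -184/3*(-44) = 8096/3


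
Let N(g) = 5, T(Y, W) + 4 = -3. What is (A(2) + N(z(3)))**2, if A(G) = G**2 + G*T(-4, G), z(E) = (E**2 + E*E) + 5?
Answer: 25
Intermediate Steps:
T(Y, W) = -7 (T(Y, W) = -4 - 3 = -7)
z(E) = 5 + 2*E**2 (z(E) = (E**2 + E**2) + 5 = 2*E**2 + 5 = 5 + 2*E**2)
A(G) = G**2 - 7*G (A(G) = G**2 + G*(-7) = G**2 - 7*G)
(A(2) + N(z(3)))**2 = (2*(-7 + 2) + 5)**2 = (2*(-5) + 5)**2 = (-10 + 5)**2 = (-5)**2 = 25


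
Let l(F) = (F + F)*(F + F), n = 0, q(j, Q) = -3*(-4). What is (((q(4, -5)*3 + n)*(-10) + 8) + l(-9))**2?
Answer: 784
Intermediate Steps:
q(j, Q) = 12
l(F) = 4*F**2 (l(F) = (2*F)*(2*F) = 4*F**2)
(((q(4, -5)*3 + n)*(-10) + 8) + l(-9))**2 = (((12*3 + 0)*(-10) + 8) + 4*(-9)**2)**2 = (((36 + 0)*(-10) + 8) + 4*81)**2 = ((36*(-10) + 8) + 324)**2 = ((-360 + 8) + 324)**2 = (-352 + 324)**2 = (-28)**2 = 784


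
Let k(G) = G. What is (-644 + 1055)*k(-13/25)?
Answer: -5343/25 ≈ -213.72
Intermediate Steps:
(-644 + 1055)*k(-13/25) = (-644 + 1055)*(-13/25) = 411*(-13*1/25) = 411*(-13/25) = -5343/25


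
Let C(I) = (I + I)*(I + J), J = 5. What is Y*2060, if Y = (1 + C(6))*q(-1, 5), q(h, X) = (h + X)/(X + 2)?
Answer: 156560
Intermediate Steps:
C(I) = 2*I*(5 + I) (C(I) = (I + I)*(I + 5) = (2*I)*(5 + I) = 2*I*(5 + I))
q(h, X) = (X + h)/(2 + X)
Y = 76 (Y = (1 + 2*6*(5 + 6))*((5 - 1)/(2 + 5)) = (1 + 2*6*11)*(4/7) = (1 + 132)*((1/7)*4) = 133*(4/7) = 76)
Y*2060 = 76*2060 = 156560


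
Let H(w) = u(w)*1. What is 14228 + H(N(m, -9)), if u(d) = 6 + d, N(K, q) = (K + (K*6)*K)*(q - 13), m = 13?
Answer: -8360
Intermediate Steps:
N(K, q) = (-13 + q)*(K + 6*K²) (N(K, q) = (K + (6*K)*K)*(-13 + q) = (K + 6*K²)*(-13 + q) = (-13 + q)*(K + 6*K²))
H(w) = 6 + w (H(w) = (6 + w)*1 = 6 + w)
14228 + H(N(m, -9)) = 14228 + (6 + 13*(-13 - 9 - 78*13 + 6*13*(-9))) = 14228 + (6 + 13*(-13 - 9 - 1014 - 702)) = 14228 + (6 + 13*(-1738)) = 14228 + (6 - 22594) = 14228 - 22588 = -8360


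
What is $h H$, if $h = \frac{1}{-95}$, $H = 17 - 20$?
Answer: $\frac{3}{95} \approx 0.031579$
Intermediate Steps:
$H = -3$
$h = - \frac{1}{95} \approx -0.010526$
$h H = \left(- \frac{1}{95}\right) \left(-3\right) = \frac{3}{95}$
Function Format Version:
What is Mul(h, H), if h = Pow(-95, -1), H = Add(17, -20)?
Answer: Rational(3, 95) ≈ 0.031579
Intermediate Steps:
H = -3
h = Rational(-1, 95) ≈ -0.010526
Mul(h, H) = Mul(Rational(-1, 95), -3) = Rational(3, 95)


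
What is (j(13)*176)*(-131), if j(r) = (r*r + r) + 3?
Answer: -4265360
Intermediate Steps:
j(r) = 3 + r + r**2 (j(r) = (r**2 + r) + 3 = (r + r**2) + 3 = 3 + r + r**2)
(j(13)*176)*(-131) = ((3 + 13 + 13**2)*176)*(-131) = ((3 + 13 + 169)*176)*(-131) = (185*176)*(-131) = 32560*(-131) = -4265360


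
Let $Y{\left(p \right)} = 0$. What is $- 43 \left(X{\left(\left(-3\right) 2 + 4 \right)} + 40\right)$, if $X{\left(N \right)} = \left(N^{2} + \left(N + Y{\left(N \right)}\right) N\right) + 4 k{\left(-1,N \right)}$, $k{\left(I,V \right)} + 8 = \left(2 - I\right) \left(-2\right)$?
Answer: $344$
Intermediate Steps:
$k{\left(I,V \right)} = -12 + 2 I$ ($k{\left(I,V \right)} = -8 + \left(2 - I\right) \left(-2\right) = -8 + \left(-4 + 2 I\right) = -12 + 2 I$)
$X{\left(N \right)} = -56 + 2 N^{2}$ ($X{\left(N \right)} = \left(N^{2} + \left(N + 0\right) N\right) + 4 \left(-12 + 2 \left(-1\right)\right) = \left(N^{2} + N N\right) + 4 \left(-12 - 2\right) = \left(N^{2} + N^{2}\right) + 4 \left(-14\right) = 2 N^{2} - 56 = -56 + 2 N^{2}$)
$- 43 \left(X{\left(\left(-3\right) 2 + 4 \right)} + 40\right) = - 43 \left(\left(-56 + 2 \left(\left(-3\right) 2 + 4\right)^{2}\right) + 40\right) = - 43 \left(\left(-56 + 2 \left(-6 + 4\right)^{2}\right) + 40\right) = - 43 \left(\left(-56 + 2 \left(-2\right)^{2}\right) + 40\right) = - 43 \left(\left(-56 + 2 \cdot 4\right) + 40\right) = - 43 \left(\left(-56 + 8\right) + 40\right) = - 43 \left(-48 + 40\right) = \left(-43\right) \left(-8\right) = 344$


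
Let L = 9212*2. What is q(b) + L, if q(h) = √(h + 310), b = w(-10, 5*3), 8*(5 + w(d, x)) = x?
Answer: 18424 + √4910/4 ≈ 18442.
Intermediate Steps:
w(d, x) = -5 + x/8
b = -25/8 (b = -5 + (5*3)/8 = -5 + (⅛)*15 = -5 + 15/8 = -25/8 ≈ -3.1250)
q(h) = √(310 + h)
L = 18424
q(b) + L = √(310 - 25/8) + 18424 = √(2455/8) + 18424 = √4910/4 + 18424 = 18424 + √4910/4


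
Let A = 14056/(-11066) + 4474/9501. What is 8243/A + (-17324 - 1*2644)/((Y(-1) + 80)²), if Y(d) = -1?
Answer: -2705229953149227/262236747026 ≈ -10316.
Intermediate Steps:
A = -42018386/52569033 (A = 14056*(-1/11066) + 4474*(1/9501) = -7028/5533 + 4474/9501 = -42018386/52569033 ≈ -0.79930)
8243/A + (-17324 - 1*2644)/((Y(-1) + 80)²) = 8243/(-42018386/52569033) + (-17324 - 1*2644)/((-1 + 80)²) = 8243*(-52569033/42018386) + (-17324 - 2644)/(79²) = -433326539019/42018386 - 19968/6241 = -2705229953149227/262236747026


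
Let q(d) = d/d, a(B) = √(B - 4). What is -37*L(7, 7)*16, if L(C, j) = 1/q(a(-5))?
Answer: -592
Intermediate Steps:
a(B) = √(-4 + B)
q(d) = 1
L(C, j) = 1 (L(C, j) = 1/1 = 1)
-37*L(7, 7)*16 = -37*1*16 = -37*16 = -592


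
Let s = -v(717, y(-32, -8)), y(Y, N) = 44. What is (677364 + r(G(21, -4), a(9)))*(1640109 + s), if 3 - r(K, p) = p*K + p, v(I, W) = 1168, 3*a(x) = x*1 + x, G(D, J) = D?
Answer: 1109948208135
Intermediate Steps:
a(x) = 2*x/3 (a(x) = (x*1 + x)/3 = (x + x)/3 = (2*x)/3 = 2*x/3)
s = -1168 (s = -1*1168 = -1168)
r(K, p) = 3 - p - K*p (r(K, p) = 3 - (p*K + p) = 3 - (K*p + p) = 3 - (p + K*p) = 3 + (-p - K*p) = 3 - p - K*p)
(677364 + r(G(21, -4), a(9)))*(1640109 + s) = (677364 + (3 - 2*9/3 - 1*21*(⅔)*9))*(1640109 - 1168) = (677364 + (3 - 1*6 - 1*21*6))*1638941 = (677364 + (3 - 6 - 126))*1638941 = (677364 - 129)*1638941 = 677235*1638941 = 1109948208135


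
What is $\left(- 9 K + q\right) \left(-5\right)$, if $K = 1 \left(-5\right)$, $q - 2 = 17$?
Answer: $-320$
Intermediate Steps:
$q = 19$ ($q = 2 + 17 = 19$)
$K = -5$
$\left(- 9 K + q\right) \left(-5\right) = \left(\left(-9\right) \left(-5\right) + 19\right) \left(-5\right) = \left(45 + 19\right) \left(-5\right) = 64 \left(-5\right) = -320$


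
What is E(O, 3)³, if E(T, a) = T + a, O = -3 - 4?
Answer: -64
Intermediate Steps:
O = -7
E(O, 3)³ = (-7 + 3)³ = (-4)³ = -64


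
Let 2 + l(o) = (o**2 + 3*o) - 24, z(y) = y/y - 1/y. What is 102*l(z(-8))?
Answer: -69717/32 ≈ -2178.7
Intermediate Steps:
z(y) = 1 - 1/y
l(o) = -26 + o**2 + 3*o (l(o) = -2 + ((o**2 + 3*o) - 24) = -2 + (-24 + o**2 + 3*o) = -26 + o**2 + 3*o)
102*l(z(-8)) = 102*(-26 + ((-1 - 8)/(-8))**2 + 3*((-1 - 8)/(-8))) = 102*(-26 + (-1/8*(-9))**2 + 3*(-1/8*(-9))) = 102*(-26 + (9/8)**2 + 3*(9/8)) = 102*(-26 + 81/64 + 27/8) = 102*(-1367/64) = -69717/32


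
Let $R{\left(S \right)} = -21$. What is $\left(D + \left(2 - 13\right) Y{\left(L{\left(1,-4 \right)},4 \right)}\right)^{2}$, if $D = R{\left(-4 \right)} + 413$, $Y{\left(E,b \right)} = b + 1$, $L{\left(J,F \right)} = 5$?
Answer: $113569$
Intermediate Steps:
$Y{\left(E,b \right)} = 1 + b$
$D = 392$ ($D = -21 + 413 = 392$)
$\left(D + \left(2 - 13\right) Y{\left(L{\left(1,-4 \right)},4 \right)}\right)^{2} = \left(392 + \left(2 - 13\right) \left(1 + 4\right)\right)^{2} = \left(392 - 55\right)^{2} = 337^{2} = 113569$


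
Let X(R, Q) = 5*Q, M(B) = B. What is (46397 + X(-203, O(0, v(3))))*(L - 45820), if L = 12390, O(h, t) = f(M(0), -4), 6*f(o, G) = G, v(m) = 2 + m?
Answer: -4652820830/3 ≈ -1.5509e+9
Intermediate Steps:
f(o, G) = G/6
O(h, t) = -⅔ (O(h, t) = (⅙)*(-4) = -⅔)
(46397 + X(-203, O(0, v(3))))*(L - 45820) = (46397 + 5*(-⅔))*(12390 - 45820) = (46397 - 10/3)*(-33430) = (139181/3)*(-33430) = -4652820830/3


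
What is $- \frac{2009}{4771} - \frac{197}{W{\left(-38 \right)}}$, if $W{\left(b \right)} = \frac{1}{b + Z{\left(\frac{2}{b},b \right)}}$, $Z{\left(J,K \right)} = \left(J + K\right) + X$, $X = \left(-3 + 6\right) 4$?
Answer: $\frac{1143804308}{90649} \approx 12618.0$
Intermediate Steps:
$X = 12$ ($X = 3 \cdot 4 = 12$)
$Z{\left(J,K \right)} = 12 + J + K$ ($Z{\left(J,K \right)} = \left(J + K\right) + 12 = 12 + J + K$)
$W{\left(b \right)} = \frac{1}{12 + 2 b + \frac{2}{b}}$ ($W{\left(b \right)} = \frac{1}{b + \left(12 + \frac{2}{b} + b\right)} = \frac{1}{b + \left(12 + b + \frac{2}{b}\right)} = \frac{1}{12 + 2 b + \frac{2}{b}}$)
$- \frac{2009}{4771} - \frac{197}{W{\left(-38 \right)}} = - \frac{2009}{4771} - \frac{197}{\left(-38\right) \frac{1}{2 + \left(-38\right)^{2} - 38 \left(12 - 38\right)}} = \left(-2009\right) \frac{1}{4771} - \frac{197}{\left(-38\right) \frac{1}{2 + 1444 - -988}} = - \frac{2009}{4771} - \frac{197}{\left(-38\right) \frac{1}{2 + 1444 + 988}} = - \frac{2009}{4771} - \frac{197}{\left(-38\right) \frac{1}{2434}} = - \frac{2009}{4771} - \frac{197}{- \frac{19}{1217}} = - \frac{2009}{4771} - - \frac{239749}{19} = - \frac{2009}{4771} + \frac{239749}{19} = \frac{1143804308}{90649}$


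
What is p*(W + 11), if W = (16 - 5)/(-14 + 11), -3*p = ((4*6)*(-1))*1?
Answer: 176/3 ≈ 58.667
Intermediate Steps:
p = 8 (p = -(4*6)*(-1)/3 = -24*(-1)/3 = -(-8) = -1/3*(-24) = 8)
W = -11/3 (W = 11/(-3) = 11*(-1/3) = -11/3 ≈ -3.6667)
p*(W + 11) = 8*(-11/3 + 11) = 8*(22/3) = 176/3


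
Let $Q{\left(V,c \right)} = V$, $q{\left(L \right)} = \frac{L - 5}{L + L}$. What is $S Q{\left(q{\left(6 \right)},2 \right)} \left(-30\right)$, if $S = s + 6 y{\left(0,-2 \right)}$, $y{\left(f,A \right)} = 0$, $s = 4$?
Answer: $-10$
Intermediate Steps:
$q{\left(L \right)} = \frac{-5 + L}{2 L}$
$S = 4$ ($S = 4 + 6 \cdot 0 = 4 + 0 = 4$)
$S Q{\left(q{\left(6 \right)},2 \right)} \left(-30\right) = 4 \frac{-5 + 6}{2 \cdot 6} \left(-30\right) = 4 \cdot \frac{1}{2} \cdot \frac{1}{6} \cdot 1 \left(-30\right) = 4 \cdot \frac{1}{12} \left(-30\right) = \frac{1}{3} \left(-30\right) = -10$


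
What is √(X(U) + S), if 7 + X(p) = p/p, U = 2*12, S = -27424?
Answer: I*√27430 ≈ 165.62*I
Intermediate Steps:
U = 24
X(p) = -6 (X(p) = -7 + p/p = -7 + 1 = -6)
√(X(U) + S) = √(-6 - 27424) = √(-27430) = I*√27430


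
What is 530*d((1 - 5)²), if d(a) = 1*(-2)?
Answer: -1060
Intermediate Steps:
d(a) = -2
530*d((1 - 5)²) = 530*(-2) = -1060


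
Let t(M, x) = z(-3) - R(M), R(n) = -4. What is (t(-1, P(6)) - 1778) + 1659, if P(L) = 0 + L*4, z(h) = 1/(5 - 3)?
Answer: -229/2 ≈ -114.50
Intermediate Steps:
z(h) = ½ (z(h) = 1/2 = ½)
P(L) = 4*L (P(L) = 0 + 4*L = 4*L)
t(M, x) = 9/2 (t(M, x) = ½ - 1*(-4) = ½ + 4 = 9/2)
(t(-1, P(6)) - 1778) + 1659 = (9/2 - 1778) + 1659 = -3547/2 + 1659 = -229/2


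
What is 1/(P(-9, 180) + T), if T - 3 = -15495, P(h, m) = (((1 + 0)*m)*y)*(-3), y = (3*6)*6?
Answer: -1/73812 ≈ -1.3548e-5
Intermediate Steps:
y = 108 (y = 18*6 = 108)
P(h, m) = -324*m (P(h, m) = (((1 + 0)*m)*108)*(-3) = ((1*m)*108)*(-3) = (m*108)*(-3) = (108*m)*(-3) = -324*m)
T = -15492 (T = 3 - 15495 = -15492)
1/(P(-9, 180) + T) = 1/(-324*180 - 15492) = 1/(-58320 - 15492) = 1/(-73812) = -1/73812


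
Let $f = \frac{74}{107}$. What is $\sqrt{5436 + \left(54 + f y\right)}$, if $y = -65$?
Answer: $\frac{2 \sqrt{15585085}}{107} \approx 73.791$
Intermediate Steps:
$f = \frac{74}{107}$ ($f = 74 \cdot \frac{1}{107} = \frac{74}{107} \approx 0.69159$)
$\sqrt{5436 + \left(54 + f y\right)} = \sqrt{5436 + \left(54 + \frac{74}{107} \left(-65\right)\right)} = \sqrt{5436 + \left(54 - \frac{4810}{107}\right)} = \sqrt{5436 + \frac{968}{107}} = \sqrt{\frac{582620}{107}} = \frac{2 \sqrt{15585085}}{107}$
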